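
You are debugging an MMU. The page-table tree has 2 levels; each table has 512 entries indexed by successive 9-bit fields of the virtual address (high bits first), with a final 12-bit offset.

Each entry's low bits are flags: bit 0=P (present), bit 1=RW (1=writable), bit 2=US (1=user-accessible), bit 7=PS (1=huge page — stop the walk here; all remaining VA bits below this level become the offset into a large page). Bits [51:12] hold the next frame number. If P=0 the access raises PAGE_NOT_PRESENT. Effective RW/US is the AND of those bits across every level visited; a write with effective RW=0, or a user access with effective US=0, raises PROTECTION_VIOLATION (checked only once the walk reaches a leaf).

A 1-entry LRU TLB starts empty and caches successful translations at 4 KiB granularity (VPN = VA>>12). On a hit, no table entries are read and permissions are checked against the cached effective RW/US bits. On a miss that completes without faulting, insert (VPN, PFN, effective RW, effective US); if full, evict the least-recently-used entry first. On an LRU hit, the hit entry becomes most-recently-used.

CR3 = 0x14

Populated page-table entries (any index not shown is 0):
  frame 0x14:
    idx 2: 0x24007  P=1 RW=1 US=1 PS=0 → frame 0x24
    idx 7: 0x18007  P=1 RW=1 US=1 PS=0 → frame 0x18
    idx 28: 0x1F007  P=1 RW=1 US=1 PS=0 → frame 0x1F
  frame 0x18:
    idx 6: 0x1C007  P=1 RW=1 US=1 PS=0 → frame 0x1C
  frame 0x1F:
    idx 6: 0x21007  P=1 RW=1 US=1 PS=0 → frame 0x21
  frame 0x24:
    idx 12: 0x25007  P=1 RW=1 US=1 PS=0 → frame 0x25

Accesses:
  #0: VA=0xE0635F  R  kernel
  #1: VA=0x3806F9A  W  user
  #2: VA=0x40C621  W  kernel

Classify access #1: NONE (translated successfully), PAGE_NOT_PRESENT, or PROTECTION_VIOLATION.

Trace:
#0 VA=0xE0635F (r,kernel):
  L0: frame=0x14 idx=7 entry=0x18007 [P=1 RW=1 US=1 PS=0]
  L1: frame=0x18 idx=6 entry=0x1C007 [P=1 RW=1 US=1 PS=0]
  ✓ 0x1C35F  — 2 lookups
#1 VA=0x3806F9A (w,user):
  L0: frame=0x14 idx=28 entry=0x1F007 [P=1 RW=1 US=1 PS=0]
  L1: frame=0x1F idx=6 entry=0x21007 [P=1 RW=1 US=1 PS=0]
  ✓ 0x21F9A  — 2 lookups
#2 VA=0x40C621 (w,kernel):
  L0: frame=0x14 idx=2 entry=0x24007 [P=1 RW=1 US=1 PS=0]
  L1: frame=0x24 idx=12 entry=0x25007 [P=1 RW=1 US=1 PS=0]
  ✓ 0x25621  — 2 lookups

Access #1 fault: NONE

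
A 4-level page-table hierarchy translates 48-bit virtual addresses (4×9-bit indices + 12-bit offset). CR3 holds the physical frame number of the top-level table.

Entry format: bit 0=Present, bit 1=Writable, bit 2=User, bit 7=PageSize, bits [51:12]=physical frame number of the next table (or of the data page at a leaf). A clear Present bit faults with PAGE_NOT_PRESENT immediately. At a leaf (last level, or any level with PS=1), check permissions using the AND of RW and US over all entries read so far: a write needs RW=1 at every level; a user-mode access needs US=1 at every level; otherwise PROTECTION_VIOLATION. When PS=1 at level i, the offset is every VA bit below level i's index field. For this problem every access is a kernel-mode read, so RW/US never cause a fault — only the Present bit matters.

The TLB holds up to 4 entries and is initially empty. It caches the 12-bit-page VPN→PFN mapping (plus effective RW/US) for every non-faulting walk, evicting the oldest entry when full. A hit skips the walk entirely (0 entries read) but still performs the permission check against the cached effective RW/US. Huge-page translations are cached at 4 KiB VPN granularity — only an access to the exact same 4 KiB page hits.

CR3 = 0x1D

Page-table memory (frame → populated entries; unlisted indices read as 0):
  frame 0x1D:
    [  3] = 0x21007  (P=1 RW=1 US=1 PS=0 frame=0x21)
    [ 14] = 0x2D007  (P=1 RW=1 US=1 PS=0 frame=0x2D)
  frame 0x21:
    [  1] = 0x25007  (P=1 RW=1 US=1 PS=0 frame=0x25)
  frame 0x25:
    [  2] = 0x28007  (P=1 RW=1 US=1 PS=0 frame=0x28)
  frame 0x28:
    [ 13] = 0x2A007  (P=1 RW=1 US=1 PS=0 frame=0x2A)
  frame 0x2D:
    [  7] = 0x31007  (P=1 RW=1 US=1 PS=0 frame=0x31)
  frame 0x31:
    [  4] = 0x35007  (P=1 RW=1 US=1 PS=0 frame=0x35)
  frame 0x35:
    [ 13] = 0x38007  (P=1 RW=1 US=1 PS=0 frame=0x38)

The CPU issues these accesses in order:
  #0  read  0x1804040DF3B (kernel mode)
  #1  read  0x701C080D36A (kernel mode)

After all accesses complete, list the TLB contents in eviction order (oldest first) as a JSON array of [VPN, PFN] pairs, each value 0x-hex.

Trace:
#0 VA=0x1804040DF3B (r,kernel):
  [0] read 0x1D idx=3: raw=0x21007 flags P=1 W=1 U=1 S=0
  [1] read 0x21 idx=1: raw=0x25007 flags P=1 W=1 U=1 S=0
  [2] read 0x25 idx=2: raw=0x28007 flags P=1 W=1 U=1 S=0
  [3] read 0x28 idx=13: raw=0x2A007 flags P=1 W=1 U=1 S=0
  ✓ 0x2AF3B  — 4 lookups
#1 VA=0x701C080D36A (r,kernel):
  [0] read 0x1D idx=14: raw=0x2D007 flags P=1 W=1 U=1 S=0
  [1] read 0x2D idx=7: raw=0x31007 flags P=1 W=1 U=1 S=0
  [2] read 0x31 idx=4: raw=0x35007 flags P=1 W=1 U=1 S=0
  [3] read 0x35 idx=13: raw=0x38007 flags P=1 W=1 U=1 S=0
  ✓ 0x3836A  — 4 lookups

TLB: [["0x1804040D", "0x2A"], ["0x701C080D", "0x38"]]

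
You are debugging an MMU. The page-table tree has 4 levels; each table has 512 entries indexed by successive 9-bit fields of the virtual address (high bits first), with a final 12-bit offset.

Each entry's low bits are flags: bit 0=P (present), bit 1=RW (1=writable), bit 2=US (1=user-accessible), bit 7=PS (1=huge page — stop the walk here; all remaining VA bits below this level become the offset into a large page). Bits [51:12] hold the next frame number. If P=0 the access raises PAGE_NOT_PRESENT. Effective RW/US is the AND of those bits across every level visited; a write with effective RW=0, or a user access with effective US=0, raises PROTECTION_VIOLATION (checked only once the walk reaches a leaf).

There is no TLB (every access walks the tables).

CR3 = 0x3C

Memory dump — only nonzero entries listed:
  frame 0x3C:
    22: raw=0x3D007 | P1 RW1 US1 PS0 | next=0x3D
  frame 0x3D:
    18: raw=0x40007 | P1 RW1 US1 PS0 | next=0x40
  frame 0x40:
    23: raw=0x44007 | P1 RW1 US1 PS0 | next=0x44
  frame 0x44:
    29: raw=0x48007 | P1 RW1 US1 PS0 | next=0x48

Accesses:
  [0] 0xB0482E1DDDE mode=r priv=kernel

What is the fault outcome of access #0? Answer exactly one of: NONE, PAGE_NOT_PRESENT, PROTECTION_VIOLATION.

Walk each access:
#0 VA=0xB0482E1DDDE (r,kernel):
  L0: frame=0x3C idx=22 entry=0x3D007 [P=1 RW=1 US=1 PS=0]
  L1: frame=0x3D idx=18 entry=0x40007 [P=1 RW=1 US=1 PS=0]
  L2: frame=0x40 idx=23 entry=0x44007 [P=1 RW=1 US=1 PS=0]
  L3: frame=0x44 idx=29 entry=0x48007 [P=1 RW=1 US=1 PS=0]
  ✓ 0x48DDE  — 4 lookups

Access #0 fault: NONE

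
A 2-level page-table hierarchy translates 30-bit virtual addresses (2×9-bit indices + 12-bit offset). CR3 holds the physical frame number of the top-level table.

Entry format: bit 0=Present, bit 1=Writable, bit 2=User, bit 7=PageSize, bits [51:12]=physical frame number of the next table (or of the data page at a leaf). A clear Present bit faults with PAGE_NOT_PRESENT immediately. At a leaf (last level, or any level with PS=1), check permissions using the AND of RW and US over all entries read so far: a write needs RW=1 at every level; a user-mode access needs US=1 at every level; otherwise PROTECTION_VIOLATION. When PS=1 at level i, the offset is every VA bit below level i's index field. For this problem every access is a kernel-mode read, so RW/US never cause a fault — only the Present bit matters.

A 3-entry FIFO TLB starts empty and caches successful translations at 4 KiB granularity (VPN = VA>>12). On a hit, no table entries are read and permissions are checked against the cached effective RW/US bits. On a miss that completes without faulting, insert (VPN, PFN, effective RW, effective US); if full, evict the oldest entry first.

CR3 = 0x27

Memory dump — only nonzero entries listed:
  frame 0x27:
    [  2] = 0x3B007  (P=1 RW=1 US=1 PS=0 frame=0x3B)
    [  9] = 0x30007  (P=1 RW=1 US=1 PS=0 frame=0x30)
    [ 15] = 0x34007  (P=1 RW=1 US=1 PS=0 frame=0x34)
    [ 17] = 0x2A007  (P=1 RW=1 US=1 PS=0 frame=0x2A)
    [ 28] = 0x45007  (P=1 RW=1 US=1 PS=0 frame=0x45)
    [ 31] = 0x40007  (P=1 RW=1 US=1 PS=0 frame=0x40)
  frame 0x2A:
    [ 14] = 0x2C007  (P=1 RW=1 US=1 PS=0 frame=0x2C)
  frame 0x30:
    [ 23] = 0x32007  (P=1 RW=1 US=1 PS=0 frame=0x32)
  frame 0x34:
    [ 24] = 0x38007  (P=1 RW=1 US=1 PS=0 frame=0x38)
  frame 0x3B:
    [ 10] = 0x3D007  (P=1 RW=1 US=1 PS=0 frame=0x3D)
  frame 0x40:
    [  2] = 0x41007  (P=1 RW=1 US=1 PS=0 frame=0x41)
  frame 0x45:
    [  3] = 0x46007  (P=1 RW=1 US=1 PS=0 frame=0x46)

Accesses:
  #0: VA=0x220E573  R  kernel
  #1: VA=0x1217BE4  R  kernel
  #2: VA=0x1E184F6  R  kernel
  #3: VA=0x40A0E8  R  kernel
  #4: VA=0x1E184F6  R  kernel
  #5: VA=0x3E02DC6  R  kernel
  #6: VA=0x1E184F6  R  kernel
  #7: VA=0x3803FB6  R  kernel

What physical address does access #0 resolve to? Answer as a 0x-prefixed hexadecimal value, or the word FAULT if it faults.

Per-access translation:
#0 VA=0x220E573 (r,kernel):
  L0: frame=0x27 idx=17 entry=0x2A007 [P=1 RW=1 US=1 PS=0]
  L1: frame=0x2A idx=14 entry=0x2C007 [P=1 RW=1 US=1 PS=0]
  → PA=0x2C573  (2 entries read)
#1 VA=0x1217BE4 (r,kernel):
  L0: frame=0x27 idx=9 entry=0x30007 [P=1 RW=1 US=1 PS=0]
  L1: frame=0x30 idx=23 entry=0x32007 [P=1 RW=1 US=1 PS=0]
  → PA=0x32BE4  (2 entries read)
#2 VA=0x1E184F6 (r,kernel):
  L0: frame=0x27 idx=15 entry=0x34007 [P=1 RW=1 US=1 PS=0]
  L1: frame=0x34 idx=24 entry=0x38007 [P=1 RW=1 US=1 PS=0]
  → PA=0x384F6  (2 entries read)
#3 VA=0x40A0E8 (r,kernel):
  L0: frame=0x27 idx=2 entry=0x3B007 [P=1 RW=1 US=1 PS=0]
  L1: frame=0x3B idx=10 entry=0x3D007 [P=1 RW=1 US=1 PS=0]
  → PA=0x3D0E8  (2 entries read)
#4 VA=0x1E184F6 (r,kernel):
  TLB hit vpn=0x1E18 → PA=0x384F6
#5 VA=0x3E02DC6 (r,kernel):
  L0: frame=0x27 idx=31 entry=0x40007 [P=1 RW=1 US=1 PS=0]
  L1: frame=0x40 idx=2 entry=0x41007 [P=1 RW=1 US=1 PS=0]
  → PA=0x41DC6  (2 entries read)
#6 VA=0x1E184F6 (r,kernel):
  TLB hit vpn=0x1E18 → PA=0x384F6
#7 VA=0x3803FB6 (r,kernel):
  L0: frame=0x27 idx=28 entry=0x45007 [P=1 RW=1 US=1 PS=0]
  L1: frame=0x45 idx=3 entry=0x46007 [P=1 RW=1 US=1 PS=0]
  → PA=0x46FB6  (2 entries read)

Access #0 PA: 0x2C573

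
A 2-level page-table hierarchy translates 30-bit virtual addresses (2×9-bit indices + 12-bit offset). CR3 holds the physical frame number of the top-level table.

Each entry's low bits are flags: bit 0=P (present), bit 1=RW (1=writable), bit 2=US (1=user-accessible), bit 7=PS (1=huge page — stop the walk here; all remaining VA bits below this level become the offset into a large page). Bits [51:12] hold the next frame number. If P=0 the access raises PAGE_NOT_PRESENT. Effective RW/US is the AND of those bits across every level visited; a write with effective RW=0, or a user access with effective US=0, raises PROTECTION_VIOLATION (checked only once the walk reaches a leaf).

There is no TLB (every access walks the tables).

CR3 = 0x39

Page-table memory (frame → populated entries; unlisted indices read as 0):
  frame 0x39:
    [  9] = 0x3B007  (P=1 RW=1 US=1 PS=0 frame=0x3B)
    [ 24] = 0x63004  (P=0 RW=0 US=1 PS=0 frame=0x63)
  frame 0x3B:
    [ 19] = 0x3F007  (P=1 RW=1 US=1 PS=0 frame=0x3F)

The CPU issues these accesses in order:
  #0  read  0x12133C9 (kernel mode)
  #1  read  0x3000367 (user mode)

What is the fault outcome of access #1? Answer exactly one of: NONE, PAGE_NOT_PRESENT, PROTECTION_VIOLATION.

Walk each access:
#0 VA=0x12133C9 (r,kernel):
  L0: frame=0x39 idx=9 entry=0x3B007 [P=1 RW=1 US=1 PS=0]
  L1: frame=0x3B idx=19 entry=0x3F007 [P=1 RW=1 US=1 PS=0]
  ✓ 0x3F3C9  — 2 lookups
#1 VA=0x3000367 (r,user):
  L0: frame=0x39 idx=24 entry=0x63004 [P=0 RW=0 US=1 PS=0]
  ⇒ fault: PAGE_NOT_PRESENT  — 1 lookups

Access #1 fault: PAGE_NOT_PRESENT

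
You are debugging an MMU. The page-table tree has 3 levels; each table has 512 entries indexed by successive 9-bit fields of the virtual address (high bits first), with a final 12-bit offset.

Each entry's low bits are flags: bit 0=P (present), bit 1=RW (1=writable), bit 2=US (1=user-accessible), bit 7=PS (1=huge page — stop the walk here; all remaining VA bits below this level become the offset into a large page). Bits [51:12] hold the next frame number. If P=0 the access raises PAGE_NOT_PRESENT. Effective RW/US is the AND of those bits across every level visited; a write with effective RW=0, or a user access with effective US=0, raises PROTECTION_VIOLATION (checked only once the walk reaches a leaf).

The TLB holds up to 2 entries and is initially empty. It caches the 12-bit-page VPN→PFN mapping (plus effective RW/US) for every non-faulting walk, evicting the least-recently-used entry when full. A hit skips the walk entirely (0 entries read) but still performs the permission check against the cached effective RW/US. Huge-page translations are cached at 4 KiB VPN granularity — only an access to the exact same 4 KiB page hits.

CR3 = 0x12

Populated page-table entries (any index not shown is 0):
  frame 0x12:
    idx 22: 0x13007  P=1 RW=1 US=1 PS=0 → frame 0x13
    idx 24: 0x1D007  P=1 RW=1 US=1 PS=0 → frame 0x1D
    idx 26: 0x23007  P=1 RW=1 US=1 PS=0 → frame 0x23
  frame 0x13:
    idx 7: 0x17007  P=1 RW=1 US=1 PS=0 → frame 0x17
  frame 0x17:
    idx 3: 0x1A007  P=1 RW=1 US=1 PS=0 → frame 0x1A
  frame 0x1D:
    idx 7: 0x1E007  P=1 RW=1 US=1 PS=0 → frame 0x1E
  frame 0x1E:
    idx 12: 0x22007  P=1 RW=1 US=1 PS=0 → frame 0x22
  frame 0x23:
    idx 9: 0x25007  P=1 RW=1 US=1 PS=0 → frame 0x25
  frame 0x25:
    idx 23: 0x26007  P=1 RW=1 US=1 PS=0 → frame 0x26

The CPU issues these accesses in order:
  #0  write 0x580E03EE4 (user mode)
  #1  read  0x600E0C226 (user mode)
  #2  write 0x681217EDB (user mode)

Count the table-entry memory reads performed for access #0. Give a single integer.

Trace:
#0 VA=0x580E03EE4 (w,user):
  [0] read 0x12 idx=22: raw=0x13007 flags P=1 W=1 U=1 S=0
  [1] read 0x13 idx=7: raw=0x17007 flags P=1 W=1 U=1 S=0
  [2] read 0x17 idx=3: raw=0x1A007 flags P=1 W=1 U=1 S=0
  ✓ 0x1AEE4  — 3 lookups
#1 VA=0x600E0C226 (r,user):
  [0] read 0x12 idx=24: raw=0x1D007 flags P=1 W=1 U=1 S=0
  [1] read 0x1D idx=7: raw=0x1E007 flags P=1 W=1 U=1 S=0
  [2] read 0x1E idx=12: raw=0x22007 flags P=1 W=1 U=1 S=0
  ✓ 0x22226  — 3 lookups
#2 VA=0x681217EDB (w,user):
  [0] read 0x12 idx=26: raw=0x23007 flags P=1 W=1 U=1 S=0
  [1] read 0x23 idx=9: raw=0x25007 flags P=1 W=1 U=1 S=0
  [2] read 0x25 idx=23: raw=0x26007 flags P=1 W=1 U=1 S=0
  ✓ 0x26EDB  — 3 lookups

Entries read for #0: 3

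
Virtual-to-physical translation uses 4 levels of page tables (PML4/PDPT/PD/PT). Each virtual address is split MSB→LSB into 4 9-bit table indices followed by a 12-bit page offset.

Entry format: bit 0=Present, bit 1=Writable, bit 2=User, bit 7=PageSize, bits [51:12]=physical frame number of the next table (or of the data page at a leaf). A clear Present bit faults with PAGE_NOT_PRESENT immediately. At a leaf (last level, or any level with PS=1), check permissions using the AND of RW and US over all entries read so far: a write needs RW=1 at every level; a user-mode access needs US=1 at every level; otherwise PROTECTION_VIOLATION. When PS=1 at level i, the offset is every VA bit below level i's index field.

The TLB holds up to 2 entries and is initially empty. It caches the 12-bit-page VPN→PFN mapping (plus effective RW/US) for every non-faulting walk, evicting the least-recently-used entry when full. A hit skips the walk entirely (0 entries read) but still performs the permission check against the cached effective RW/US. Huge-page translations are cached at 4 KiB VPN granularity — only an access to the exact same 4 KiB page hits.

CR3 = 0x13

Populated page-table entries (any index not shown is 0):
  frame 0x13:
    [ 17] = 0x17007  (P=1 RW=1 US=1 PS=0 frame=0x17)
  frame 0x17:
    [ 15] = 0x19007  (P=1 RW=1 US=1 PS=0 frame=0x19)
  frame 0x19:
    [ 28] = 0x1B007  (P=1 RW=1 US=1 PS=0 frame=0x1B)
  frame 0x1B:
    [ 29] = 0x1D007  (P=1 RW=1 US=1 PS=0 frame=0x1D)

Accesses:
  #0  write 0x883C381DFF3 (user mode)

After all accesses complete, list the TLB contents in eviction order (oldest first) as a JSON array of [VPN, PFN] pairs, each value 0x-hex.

Per-access translation:
#0 VA=0x883C381DFF3 (w,user):
  L0 @0x13[17] → 0x17007  P=1,RW=1,US=1,PS=0
  L1 @0x17[15] → 0x19007  P=1,RW=1,US=1,PS=0
  L2 @0x19[28] → 0x1B007  P=1,RW=1,US=1,PS=0
  L3 @0x1B[29] → 0x1D007  P=1,RW=1,US=1,PS=0
  ✓ 0x1DFF3  — 4 lookups

TLB: [["0x883C381D", "0x1D"]]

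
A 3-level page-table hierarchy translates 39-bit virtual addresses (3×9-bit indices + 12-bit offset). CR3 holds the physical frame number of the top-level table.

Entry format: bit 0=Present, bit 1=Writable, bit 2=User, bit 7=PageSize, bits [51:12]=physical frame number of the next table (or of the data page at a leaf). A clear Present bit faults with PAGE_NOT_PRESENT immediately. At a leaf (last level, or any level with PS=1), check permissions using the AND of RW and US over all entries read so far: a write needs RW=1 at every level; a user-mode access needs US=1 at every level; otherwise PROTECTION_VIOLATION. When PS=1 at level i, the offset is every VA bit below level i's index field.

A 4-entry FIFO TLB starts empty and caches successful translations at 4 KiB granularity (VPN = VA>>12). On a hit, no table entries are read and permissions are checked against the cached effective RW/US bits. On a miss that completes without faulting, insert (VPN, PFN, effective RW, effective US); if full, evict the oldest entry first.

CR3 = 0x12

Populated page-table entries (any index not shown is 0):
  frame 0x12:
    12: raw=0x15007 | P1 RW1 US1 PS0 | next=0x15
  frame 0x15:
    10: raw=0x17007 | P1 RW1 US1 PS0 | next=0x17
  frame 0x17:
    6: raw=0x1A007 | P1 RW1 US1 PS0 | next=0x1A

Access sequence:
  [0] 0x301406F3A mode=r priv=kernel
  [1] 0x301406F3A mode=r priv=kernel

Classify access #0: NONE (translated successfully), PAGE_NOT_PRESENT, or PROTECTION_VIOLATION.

Per-access translation:
#0 VA=0x301406F3A (r,kernel):
  L0: frame=0x12 idx=12 entry=0x15007 [P=1 RW=1 US=1 PS=0]
  L1: frame=0x15 idx=10 entry=0x17007 [P=1 RW=1 US=1 PS=0]
  L2: frame=0x17 idx=6 entry=0x1A007 [P=1 RW=1 US=1 PS=0]
  ⇒ phys 0x1AF3A  [3 reads]
#1 VA=0x301406F3A (r,kernel):
  TLB hit vpn=0x301406 → PA=0x1AF3A

Access #0 fault: NONE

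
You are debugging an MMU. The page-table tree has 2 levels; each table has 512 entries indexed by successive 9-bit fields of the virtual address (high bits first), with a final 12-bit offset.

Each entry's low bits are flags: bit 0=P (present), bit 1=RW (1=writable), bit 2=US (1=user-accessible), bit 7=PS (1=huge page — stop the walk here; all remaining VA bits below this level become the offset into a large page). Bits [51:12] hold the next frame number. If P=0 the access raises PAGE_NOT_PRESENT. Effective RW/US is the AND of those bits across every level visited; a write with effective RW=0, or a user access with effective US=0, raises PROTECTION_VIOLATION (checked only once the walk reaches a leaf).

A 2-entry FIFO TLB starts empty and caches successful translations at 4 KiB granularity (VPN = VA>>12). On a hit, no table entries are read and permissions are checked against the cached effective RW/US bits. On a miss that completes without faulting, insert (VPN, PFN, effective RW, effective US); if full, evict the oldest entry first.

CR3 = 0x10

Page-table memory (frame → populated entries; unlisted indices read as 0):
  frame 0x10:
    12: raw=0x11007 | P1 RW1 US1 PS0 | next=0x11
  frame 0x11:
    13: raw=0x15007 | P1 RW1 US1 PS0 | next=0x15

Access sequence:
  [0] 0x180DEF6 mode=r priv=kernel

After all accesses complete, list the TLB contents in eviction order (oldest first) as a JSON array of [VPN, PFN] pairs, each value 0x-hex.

Walk each access:
#0 VA=0x180DEF6 (r,kernel):
  lvl0: tbl 0x10, slot 12 ⇒ 0x11007 (P1/RW1/US1/PS0)
  lvl1: tbl 0x11, slot 13 ⇒ 0x15007 (P1/RW1/US1/PS0)
  → PA=0x15EF6  (2 entries read)

TLB: [["0x180D", "0x15"]]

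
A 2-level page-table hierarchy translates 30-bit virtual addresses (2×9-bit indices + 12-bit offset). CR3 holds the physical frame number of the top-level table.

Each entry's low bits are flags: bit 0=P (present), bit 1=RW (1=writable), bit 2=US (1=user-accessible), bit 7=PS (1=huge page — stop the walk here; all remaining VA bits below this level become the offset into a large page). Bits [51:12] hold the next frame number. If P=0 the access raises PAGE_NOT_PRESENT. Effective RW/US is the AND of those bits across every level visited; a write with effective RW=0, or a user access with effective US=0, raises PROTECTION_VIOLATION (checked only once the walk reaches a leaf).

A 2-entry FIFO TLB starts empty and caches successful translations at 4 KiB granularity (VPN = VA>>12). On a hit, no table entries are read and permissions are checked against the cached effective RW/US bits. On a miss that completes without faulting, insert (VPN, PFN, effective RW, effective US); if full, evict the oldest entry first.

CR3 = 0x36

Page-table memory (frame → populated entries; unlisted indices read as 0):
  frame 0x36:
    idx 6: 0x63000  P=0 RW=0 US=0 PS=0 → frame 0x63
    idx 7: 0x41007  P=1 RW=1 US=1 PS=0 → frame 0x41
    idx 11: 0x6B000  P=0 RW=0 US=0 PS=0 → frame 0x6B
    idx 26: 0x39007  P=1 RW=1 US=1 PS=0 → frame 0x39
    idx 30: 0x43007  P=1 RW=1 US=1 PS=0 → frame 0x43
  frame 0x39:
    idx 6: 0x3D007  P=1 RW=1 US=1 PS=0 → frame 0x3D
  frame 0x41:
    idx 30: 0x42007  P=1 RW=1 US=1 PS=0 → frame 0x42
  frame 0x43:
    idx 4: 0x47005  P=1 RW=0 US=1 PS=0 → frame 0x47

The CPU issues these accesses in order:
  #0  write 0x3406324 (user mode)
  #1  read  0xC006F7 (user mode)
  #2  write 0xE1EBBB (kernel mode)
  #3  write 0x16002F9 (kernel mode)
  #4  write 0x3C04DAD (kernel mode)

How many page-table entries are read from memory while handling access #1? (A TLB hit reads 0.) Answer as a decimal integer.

Trace:
#0 VA=0x3406324 (w,user):
  L0 @0x36[26] → 0x39007  P=1,RW=1,US=1,PS=0
  L1 @0x39[6] → 0x3D007  P=1,RW=1,US=1,PS=0
  → PA=0x3D324  (2 entries read)
#1 VA=0xC006F7 (r,user):
  L0 @0x36[6] → 0x63000  P=0,RW=0,US=0,PS=0
  ⇒ fault: PAGE_NOT_PRESENT  — 1 lookups
#2 VA=0xE1EBBB (w,kernel):
  L0 @0x36[7] → 0x41007  P=1,RW=1,US=1,PS=0
  L1 @0x41[30] → 0x42007  P=1,RW=1,US=1,PS=0
  → PA=0x42BBB  (2 entries read)
#3 VA=0x16002F9 (w,kernel):
  L0 @0x36[11] → 0x6B000  P=0,RW=0,US=0,PS=0
  ⇒ fault: PAGE_NOT_PRESENT  — 1 lookups
#4 VA=0x3C04DAD (w,kernel):
  L0 @0x36[30] → 0x43007  P=1,RW=1,US=1,PS=0
  L1 @0x43[4] → 0x47005  P=1,RW=0,US=1,PS=0
  ⇒ fault: PROTECTION_VIOLATION  — 2 lookups

Entries read for #1: 1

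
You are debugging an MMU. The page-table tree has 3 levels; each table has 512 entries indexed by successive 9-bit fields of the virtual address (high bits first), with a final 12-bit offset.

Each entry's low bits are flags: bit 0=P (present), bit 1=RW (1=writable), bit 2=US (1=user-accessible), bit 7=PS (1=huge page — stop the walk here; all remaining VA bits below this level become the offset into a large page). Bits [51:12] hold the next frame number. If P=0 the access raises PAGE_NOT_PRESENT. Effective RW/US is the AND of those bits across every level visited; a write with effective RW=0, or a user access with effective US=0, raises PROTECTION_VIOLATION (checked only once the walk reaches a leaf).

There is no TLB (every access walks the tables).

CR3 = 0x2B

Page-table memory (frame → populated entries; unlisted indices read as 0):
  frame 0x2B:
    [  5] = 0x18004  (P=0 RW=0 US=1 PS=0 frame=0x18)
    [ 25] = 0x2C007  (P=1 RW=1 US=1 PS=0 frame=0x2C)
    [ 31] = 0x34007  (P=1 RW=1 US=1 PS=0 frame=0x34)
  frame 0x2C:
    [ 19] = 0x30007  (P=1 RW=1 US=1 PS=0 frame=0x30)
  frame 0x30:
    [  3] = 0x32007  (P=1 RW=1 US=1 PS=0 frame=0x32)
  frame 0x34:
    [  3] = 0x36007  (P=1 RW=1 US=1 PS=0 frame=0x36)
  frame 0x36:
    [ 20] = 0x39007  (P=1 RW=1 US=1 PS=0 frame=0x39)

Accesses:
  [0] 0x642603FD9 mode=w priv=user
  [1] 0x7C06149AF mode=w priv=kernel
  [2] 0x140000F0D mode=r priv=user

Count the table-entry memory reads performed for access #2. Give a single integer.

Walk each access:
#0 VA=0x642603FD9 (w,user):
  L0 @0x2B[25] → 0x2C007  P=1,RW=1,US=1,PS=0
  L1 @0x2C[19] → 0x30007  P=1,RW=1,US=1,PS=0
  L2 @0x30[3] → 0x32007  P=1,RW=1,US=1,PS=0
  ⇒ phys 0x32FD9  [3 reads]
#1 VA=0x7C06149AF (w,kernel):
  L0 @0x2B[31] → 0x34007  P=1,RW=1,US=1,PS=0
  L1 @0x34[3] → 0x36007  P=1,RW=1,US=1,PS=0
  L2 @0x36[20] → 0x39007  P=1,RW=1,US=1,PS=0
  ⇒ phys 0x399AF  [3 reads]
#2 VA=0x140000F0D (r,user):
  L0 @0x2B[5] → 0x18004  P=0,RW=0,US=1,PS=0
  → PAGE_NOT_PRESENT  (1 entries read)

Entries read for #2: 1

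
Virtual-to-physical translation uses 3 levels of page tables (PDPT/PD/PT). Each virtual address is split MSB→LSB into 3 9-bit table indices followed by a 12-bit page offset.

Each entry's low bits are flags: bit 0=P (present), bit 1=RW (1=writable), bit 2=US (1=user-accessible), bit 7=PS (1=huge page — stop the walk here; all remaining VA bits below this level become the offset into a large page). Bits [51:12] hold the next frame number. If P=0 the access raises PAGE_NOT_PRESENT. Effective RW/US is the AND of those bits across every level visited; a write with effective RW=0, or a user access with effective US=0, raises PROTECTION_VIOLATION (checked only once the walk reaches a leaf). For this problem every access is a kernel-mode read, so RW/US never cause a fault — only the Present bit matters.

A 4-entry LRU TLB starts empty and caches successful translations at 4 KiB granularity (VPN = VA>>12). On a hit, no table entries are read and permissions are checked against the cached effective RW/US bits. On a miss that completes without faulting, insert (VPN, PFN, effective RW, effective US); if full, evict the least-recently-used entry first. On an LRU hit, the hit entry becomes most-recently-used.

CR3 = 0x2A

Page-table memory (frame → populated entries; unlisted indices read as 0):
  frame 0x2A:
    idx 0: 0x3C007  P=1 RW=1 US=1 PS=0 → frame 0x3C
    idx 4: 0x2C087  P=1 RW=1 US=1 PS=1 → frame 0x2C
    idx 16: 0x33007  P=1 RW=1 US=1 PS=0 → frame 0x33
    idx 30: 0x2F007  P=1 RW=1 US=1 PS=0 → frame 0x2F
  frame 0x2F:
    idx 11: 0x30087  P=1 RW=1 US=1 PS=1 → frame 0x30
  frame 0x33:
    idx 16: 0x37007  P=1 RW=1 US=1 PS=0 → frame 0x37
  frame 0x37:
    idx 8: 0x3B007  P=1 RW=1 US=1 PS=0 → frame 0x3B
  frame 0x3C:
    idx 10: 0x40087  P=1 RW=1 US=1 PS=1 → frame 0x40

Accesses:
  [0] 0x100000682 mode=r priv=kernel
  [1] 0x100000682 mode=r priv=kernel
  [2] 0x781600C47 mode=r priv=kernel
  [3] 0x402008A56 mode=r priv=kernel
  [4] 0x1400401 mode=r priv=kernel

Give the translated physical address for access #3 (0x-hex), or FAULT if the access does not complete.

Trace:
#0 VA=0x100000682 (r,kernel):
  lvl0: tbl 0x2A, slot 4 ⇒ 0x2C087 (P1/RW1/US1/PS1)
  → PA=0x2C682 (huge @L0)  (1 entries read)
#1 VA=0x100000682 (r,kernel):
  TLB hit vpn=0x100000 → PA=0x2C682
#2 VA=0x781600C47 (r,kernel):
  lvl0: tbl 0x2A, slot 30 ⇒ 0x2F007 (P1/RW1/US1/PS0)
  lvl1: tbl 0x2F, slot 11 ⇒ 0x30087 (P1/RW1/US1/PS1)
  → PA=0x30C47 (huge @L1)  (2 entries read)
#3 VA=0x402008A56 (r,kernel):
  lvl0: tbl 0x2A, slot 16 ⇒ 0x33007 (P1/RW1/US1/PS0)
  lvl1: tbl 0x33, slot 16 ⇒ 0x37007 (P1/RW1/US1/PS0)
  lvl2: tbl 0x37, slot 8 ⇒ 0x3B007 (P1/RW1/US1/PS0)
  → PA=0x3BA56  (3 entries read)
#4 VA=0x1400401 (r,kernel):
  lvl0: tbl 0x2A, slot 0 ⇒ 0x3C007 (P1/RW1/US1/PS0)
  lvl1: tbl 0x3C, slot 10 ⇒ 0x40087 (P1/RW1/US1/PS1)
  → PA=0x40401 (huge @L1)  (2 entries read)

Access #3 PA: 0x3BA56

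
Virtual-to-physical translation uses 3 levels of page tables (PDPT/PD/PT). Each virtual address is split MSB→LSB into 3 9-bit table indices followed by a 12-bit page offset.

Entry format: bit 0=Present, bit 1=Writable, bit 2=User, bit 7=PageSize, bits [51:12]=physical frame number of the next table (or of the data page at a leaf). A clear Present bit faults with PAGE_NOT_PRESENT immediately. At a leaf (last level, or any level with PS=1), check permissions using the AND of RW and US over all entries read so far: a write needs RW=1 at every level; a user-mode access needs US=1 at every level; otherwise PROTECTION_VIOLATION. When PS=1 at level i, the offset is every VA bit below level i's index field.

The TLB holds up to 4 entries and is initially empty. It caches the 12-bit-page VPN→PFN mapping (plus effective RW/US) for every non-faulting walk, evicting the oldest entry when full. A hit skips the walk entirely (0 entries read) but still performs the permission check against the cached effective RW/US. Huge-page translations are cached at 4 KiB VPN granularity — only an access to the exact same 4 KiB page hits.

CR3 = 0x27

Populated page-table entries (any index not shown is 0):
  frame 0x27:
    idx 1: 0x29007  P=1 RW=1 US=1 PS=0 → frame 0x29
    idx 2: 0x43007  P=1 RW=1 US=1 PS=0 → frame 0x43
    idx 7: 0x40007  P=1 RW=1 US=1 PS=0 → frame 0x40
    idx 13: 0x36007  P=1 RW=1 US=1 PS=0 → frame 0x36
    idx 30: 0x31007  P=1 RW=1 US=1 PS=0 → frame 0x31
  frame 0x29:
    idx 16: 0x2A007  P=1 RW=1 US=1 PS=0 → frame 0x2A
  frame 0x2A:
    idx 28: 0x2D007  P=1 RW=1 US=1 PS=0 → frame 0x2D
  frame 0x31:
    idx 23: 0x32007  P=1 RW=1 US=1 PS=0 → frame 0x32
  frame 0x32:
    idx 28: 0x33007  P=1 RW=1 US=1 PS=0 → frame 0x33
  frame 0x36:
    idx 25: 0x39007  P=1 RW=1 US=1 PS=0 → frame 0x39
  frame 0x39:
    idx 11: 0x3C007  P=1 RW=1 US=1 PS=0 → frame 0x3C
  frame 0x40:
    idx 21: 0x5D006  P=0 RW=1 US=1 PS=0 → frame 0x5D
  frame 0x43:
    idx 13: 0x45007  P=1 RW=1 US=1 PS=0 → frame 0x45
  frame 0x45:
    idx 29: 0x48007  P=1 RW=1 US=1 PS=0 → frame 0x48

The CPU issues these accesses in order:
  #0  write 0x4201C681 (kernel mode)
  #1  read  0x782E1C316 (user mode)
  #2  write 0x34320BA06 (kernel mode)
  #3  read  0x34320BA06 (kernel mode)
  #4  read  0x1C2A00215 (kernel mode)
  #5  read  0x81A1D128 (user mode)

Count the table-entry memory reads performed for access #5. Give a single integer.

Per-access translation:
#0 VA=0x4201C681 (w,kernel):
  L0: frame=0x27 idx=1 entry=0x29007 [P=1 RW=1 US=1 PS=0]
  L1: frame=0x29 idx=16 entry=0x2A007 [P=1 RW=1 US=1 PS=0]
  L2: frame=0x2A idx=28 entry=0x2D007 [P=1 RW=1 US=1 PS=0]
  ✓ 0x2D681  — 3 lookups
#1 VA=0x782E1C316 (r,user):
  L0: frame=0x27 idx=30 entry=0x31007 [P=1 RW=1 US=1 PS=0]
  L1: frame=0x31 idx=23 entry=0x32007 [P=1 RW=1 US=1 PS=0]
  L2: frame=0x32 idx=28 entry=0x33007 [P=1 RW=1 US=1 PS=0]
  ✓ 0x33316  — 3 lookups
#2 VA=0x34320BA06 (w,kernel):
  L0: frame=0x27 idx=13 entry=0x36007 [P=1 RW=1 US=1 PS=0]
  L1: frame=0x36 idx=25 entry=0x39007 [P=1 RW=1 US=1 PS=0]
  L2: frame=0x39 idx=11 entry=0x3C007 [P=1 RW=1 US=1 PS=0]
  ✓ 0x3CA06  — 3 lookups
#3 VA=0x34320BA06 (r,kernel):
  TLB hit vpn=0x34320B → PA=0x3CA06
#4 VA=0x1C2A00215 (r,kernel):
  L0: frame=0x27 idx=7 entry=0x40007 [P=1 RW=1 US=1 PS=0]
  L1: frame=0x40 idx=21 entry=0x5D006 [P=0 RW=1 US=1 PS=0]
  ⇒ fault: PAGE_NOT_PRESENT  — 2 lookups
#5 VA=0x81A1D128 (r,user):
  L0: frame=0x27 idx=2 entry=0x43007 [P=1 RW=1 US=1 PS=0]
  L1: frame=0x43 idx=13 entry=0x45007 [P=1 RW=1 US=1 PS=0]
  L2: frame=0x45 idx=29 entry=0x48007 [P=1 RW=1 US=1 PS=0]
  ✓ 0x48128  — 3 lookups

Entries read for #5: 3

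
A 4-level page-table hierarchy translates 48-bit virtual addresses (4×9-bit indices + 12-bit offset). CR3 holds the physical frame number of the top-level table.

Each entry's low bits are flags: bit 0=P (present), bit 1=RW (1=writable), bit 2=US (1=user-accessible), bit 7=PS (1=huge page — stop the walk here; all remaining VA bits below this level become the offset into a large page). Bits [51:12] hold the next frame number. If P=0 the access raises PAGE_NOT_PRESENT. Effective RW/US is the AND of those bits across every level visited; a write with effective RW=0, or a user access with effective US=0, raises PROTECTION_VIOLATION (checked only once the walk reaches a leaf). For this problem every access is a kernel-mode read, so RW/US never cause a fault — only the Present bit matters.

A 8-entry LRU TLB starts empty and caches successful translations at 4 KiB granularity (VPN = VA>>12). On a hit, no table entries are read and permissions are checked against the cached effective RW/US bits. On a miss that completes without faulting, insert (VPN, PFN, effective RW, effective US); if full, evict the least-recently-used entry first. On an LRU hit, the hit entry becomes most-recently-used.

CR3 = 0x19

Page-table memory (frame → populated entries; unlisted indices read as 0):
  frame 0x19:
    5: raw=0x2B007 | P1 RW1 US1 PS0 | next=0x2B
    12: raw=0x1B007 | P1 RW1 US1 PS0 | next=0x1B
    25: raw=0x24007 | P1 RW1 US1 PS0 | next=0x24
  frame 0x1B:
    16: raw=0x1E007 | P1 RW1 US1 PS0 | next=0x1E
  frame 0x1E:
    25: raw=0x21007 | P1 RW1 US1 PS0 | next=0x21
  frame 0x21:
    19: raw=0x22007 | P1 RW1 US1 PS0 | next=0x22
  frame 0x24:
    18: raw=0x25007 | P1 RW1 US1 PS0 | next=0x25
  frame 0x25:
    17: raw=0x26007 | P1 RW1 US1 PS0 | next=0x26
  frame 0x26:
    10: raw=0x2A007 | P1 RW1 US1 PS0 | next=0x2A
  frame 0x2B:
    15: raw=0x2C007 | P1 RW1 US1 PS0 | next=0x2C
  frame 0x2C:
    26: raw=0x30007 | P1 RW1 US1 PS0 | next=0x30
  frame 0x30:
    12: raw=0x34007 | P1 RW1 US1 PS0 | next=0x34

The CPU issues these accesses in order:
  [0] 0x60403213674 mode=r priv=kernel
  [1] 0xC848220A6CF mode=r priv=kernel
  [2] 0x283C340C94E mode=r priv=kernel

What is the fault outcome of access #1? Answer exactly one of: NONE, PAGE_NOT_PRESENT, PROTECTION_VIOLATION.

Walk each access:
#0 VA=0x60403213674 (r,kernel):
  L0: frame=0x19 idx=12 entry=0x1B007 [P=1 RW=1 US=1 PS=0]
  L1: frame=0x1B idx=16 entry=0x1E007 [P=1 RW=1 US=1 PS=0]
  L2: frame=0x1E idx=25 entry=0x21007 [P=1 RW=1 US=1 PS=0]
  L3: frame=0x21 idx=19 entry=0x22007 [P=1 RW=1 US=1 PS=0]
  → PA=0x22674  (4 entries read)
#1 VA=0xC848220A6CF (r,kernel):
  L0: frame=0x19 idx=25 entry=0x24007 [P=1 RW=1 US=1 PS=0]
  L1: frame=0x24 idx=18 entry=0x25007 [P=1 RW=1 US=1 PS=0]
  L2: frame=0x25 idx=17 entry=0x26007 [P=1 RW=1 US=1 PS=0]
  L3: frame=0x26 idx=10 entry=0x2A007 [P=1 RW=1 US=1 PS=0]
  → PA=0x2A6CF  (4 entries read)
#2 VA=0x283C340C94E (r,kernel):
  L0: frame=0x19 idx=5 entry=0x2B007 [P=1 RW=1 US=1 PS=0]
  L1: frame=0x2B idx=15 entry=0x2C007 [P=1 RW=1 US=1 PS=0]
  L2: frame=0x2C idx=26 entry=0x30007 [P=1 RW=1 US=1 PS=0]
  L3: frame=0x30 idx=12 entry=0x34007 [P=1 RW=1 US=1 PS=0]
  → PA=0x3494E  (4 entries read)

Access #1 fault: NONE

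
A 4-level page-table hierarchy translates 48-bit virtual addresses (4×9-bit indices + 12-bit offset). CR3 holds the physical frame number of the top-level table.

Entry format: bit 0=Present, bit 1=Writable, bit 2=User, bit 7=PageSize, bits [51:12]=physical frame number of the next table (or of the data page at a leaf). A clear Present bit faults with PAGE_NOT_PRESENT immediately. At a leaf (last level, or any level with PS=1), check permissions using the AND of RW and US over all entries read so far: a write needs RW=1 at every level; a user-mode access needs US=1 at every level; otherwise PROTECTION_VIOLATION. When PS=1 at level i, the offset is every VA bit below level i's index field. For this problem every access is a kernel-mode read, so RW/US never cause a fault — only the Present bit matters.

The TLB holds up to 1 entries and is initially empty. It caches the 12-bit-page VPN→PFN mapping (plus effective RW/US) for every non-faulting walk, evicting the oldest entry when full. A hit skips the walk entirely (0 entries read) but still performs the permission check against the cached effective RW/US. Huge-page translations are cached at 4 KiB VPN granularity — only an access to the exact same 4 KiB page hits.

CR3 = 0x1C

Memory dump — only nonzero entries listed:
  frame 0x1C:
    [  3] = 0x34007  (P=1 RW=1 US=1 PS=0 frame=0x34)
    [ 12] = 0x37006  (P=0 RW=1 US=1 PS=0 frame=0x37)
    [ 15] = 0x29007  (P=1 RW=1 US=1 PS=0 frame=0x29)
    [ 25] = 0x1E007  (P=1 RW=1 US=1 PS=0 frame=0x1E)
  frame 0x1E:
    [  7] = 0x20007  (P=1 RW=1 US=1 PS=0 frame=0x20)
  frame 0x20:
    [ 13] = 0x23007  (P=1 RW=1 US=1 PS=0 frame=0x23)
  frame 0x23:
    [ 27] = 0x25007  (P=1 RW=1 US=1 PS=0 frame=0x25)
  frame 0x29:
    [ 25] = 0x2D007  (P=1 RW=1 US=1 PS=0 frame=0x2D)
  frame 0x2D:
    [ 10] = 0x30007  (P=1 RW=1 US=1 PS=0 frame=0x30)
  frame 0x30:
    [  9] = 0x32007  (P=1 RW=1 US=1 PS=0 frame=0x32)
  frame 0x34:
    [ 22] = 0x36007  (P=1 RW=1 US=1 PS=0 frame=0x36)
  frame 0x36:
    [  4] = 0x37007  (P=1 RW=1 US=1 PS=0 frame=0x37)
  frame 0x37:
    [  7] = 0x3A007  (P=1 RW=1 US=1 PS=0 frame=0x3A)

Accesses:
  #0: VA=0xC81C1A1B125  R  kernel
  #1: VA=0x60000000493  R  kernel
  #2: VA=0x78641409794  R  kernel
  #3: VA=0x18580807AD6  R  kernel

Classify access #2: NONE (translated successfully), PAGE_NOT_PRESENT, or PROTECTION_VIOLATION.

Per-access translation:
#0 VA=0xC81C1A1B125 (r,kernel):
  [0] read 0x1C idx=25: raw=0x1E007 flags P=1 W=1 U=1 S=0
  [1] read 0x1E idx=7: raw=0x20007 flags P=1 W=1 U=1 S=0
  [2] read 0x20 idx=13: raw=0x23007 flags P=1 W=1 U=1 S=0
  [3] read 0x23 idx=27: raw=0x25007 flags P=1 W=1 U=1 S=0
  ✓ 0x25125  — 4 lookups
#1 VA=0x60000000493 (r,kernel):
  [0] read 0x1C idx=12: raw=0x37006 flags P=0 W=1 U=1 S=0
  → PAGE_NOT_PRESENT  (1 entries read)
#2 VA=0x78641409794 (r,kernel):
  [0] read 0x1C idx=15: raw=0x29007 flags P=1 W=1 U=1 S=0
  [1] read 0x29 idx=25: raw=0x2D007 flags P=1 W=1 U=1 S=0
  [2] read 0x2D idx=10: raw=0x30007 flags P=1 W=1 U=1 S=0
  [3] read 0x30 idx=9: raw=0x32007 flags P=1 W=1 U=1 S=0
  ✓ 0x32794  — 4 lookups
#3 VA=0x18580807AD6 (r,kernel):
  [0] read 0x1C idx=3: raw=0x34007 flags P=1 W=1 U=1 S=0
  [1] read 0x34 idx=22: raw=0x36007 flags P=1 W=1 U=1 S=0
  [2] read 0x36 idx=4: raw=0x37007 flags P=1 W=1 U=1 S=0
  [3] read 0x37 idx=7: raw=0x3A007 flags P=1 W=1 U=1 S=0
  ✓ 0x3AAD6  — 4 lookups

Access #2 fault: NONE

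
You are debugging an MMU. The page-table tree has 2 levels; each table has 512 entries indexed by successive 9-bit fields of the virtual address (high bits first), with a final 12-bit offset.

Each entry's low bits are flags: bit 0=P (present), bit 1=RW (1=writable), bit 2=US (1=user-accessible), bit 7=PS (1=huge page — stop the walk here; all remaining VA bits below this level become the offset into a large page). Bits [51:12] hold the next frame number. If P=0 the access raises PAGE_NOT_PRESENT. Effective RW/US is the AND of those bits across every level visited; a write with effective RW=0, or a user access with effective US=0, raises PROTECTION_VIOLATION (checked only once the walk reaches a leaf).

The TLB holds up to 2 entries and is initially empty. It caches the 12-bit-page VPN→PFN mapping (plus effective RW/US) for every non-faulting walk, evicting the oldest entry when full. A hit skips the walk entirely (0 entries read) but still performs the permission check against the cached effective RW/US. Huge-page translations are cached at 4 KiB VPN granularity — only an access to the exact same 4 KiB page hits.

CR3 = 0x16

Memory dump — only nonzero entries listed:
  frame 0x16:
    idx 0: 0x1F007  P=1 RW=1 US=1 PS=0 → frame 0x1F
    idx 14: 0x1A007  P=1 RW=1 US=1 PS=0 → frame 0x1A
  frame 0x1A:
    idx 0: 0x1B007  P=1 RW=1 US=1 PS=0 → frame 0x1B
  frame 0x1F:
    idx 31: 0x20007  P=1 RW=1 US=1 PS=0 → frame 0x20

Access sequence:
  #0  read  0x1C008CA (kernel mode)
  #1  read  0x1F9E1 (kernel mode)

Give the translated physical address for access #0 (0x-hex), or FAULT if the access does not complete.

Trace:
#0 VA=0x1C008CA (r,kernel):
  L0 @0x16[14] → 0x1A007  P=1,RW=1,US=1,PS=0
  L1 @0x1A[0] → 0x1B007  P=1,RW=1,US=1,PS=0
  ✓ 0x1B8CA  — 2 lookups
#1 VA=0x1F9E1 (r,kernel):
  L0 @0x16[0] → 0x1F007  P=1,RW=1,US=1,PS=0
  L1 @0x1F[31] → 0x20007  P=1,RW=1,US=1,PS=0
  ✓ 0x209E1  — 2 lookups

Access #0 PA: 0x1B8CA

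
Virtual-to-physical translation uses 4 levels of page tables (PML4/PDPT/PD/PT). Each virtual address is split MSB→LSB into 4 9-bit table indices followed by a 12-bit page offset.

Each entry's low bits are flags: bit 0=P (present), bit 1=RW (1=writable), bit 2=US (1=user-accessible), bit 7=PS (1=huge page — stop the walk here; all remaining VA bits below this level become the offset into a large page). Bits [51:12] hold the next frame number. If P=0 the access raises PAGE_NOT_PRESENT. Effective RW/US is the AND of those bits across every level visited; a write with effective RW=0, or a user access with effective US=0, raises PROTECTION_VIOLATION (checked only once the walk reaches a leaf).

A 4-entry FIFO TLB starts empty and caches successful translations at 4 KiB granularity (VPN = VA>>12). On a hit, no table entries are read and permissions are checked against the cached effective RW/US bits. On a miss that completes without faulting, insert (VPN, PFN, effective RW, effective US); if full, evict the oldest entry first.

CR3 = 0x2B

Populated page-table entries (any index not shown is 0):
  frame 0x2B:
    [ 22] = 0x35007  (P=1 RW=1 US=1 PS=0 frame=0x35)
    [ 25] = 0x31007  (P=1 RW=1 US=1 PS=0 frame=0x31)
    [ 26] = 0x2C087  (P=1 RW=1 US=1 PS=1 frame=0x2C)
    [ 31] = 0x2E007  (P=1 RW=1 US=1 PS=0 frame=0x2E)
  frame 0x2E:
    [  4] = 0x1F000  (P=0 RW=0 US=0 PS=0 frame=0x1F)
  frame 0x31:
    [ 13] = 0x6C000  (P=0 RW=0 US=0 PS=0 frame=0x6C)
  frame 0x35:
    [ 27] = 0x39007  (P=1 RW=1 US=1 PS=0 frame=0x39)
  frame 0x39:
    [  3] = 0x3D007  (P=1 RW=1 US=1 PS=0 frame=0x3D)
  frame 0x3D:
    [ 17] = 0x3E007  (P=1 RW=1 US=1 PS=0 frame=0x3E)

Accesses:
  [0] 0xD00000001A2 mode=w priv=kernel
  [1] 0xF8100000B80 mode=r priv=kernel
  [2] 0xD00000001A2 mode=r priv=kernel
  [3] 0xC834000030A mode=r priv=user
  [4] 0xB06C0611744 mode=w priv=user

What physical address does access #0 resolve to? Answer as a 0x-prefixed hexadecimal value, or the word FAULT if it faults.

Trace:
#0 VA=0xD00000001A2 (w,kernel):
  L0 @0x2B[26] → 0x2C087  P=1,RW=1,US=1,PS=1
  ✓ 0x2C1A2 (huge @L0)  — 1 lookups
#1 VA=0xF8100000B80 (r,kernel):
  L0 @0x2B[31] → 0x2E007  P=1,RW=1,US=1,PS=0
  L1 @0x2E[4] → 0x1F000  P=0,RW=0,US=0,PS=0
  → PAGE_NOT_PRESENT  (2 entries read)
#2 VA=0xD00000001A2 (r,kernel):
  TLB hit vpn=0xD0000000 → PA=0x2C1A2
#3 VA=0xC834000030A (r,user):
  L0 @0x2B[25] → 0x31007  P=1,RW=1,US=1,PS=0
  L1 @0x31[13] → 0x6C000  P=0,RW=0,US=0,PS=0
  → PAGE_NOT_PRESENT  (2 entries read)
#4 VA=0xB06C0611744 (w,user):
  L0 @0x2B[22] → 0x35007  P=1,RW=1,US=1,PS=0
  L1 @0x35[27] → 0x39007  P=1,RW=1,US=1,PS=0
  L2 @0x39[3] → 0x3D007  P=1,RW=1,US=1,PS=0
  L3 @0x3D[17] → 0x3E007  P=1,RW=1,US=1,PS=0
  ✓ 0x3E744  — 4 lookups

Access #0 PA: 0x2C1A2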